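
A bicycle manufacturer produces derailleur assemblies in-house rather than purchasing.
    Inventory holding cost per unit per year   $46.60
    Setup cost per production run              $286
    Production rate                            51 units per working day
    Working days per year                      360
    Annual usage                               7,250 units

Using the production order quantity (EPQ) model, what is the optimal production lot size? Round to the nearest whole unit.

d = 7,250/360 = 20.1389 units/day;  effective holding cost H(1 − d/p) = 46.6·(1 − 20.1389/51) = 28.19858
Q* = √(2DS / H_eff) = √(2·7,250·286 / 28.19858) ≈ 383.49

383 units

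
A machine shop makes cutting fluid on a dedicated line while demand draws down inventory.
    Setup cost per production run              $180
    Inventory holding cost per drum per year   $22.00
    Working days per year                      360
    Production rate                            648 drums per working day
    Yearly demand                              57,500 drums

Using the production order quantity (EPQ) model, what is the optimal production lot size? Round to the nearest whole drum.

d = 57,500/360 = 159.7222 drums/day;  effective holding cost H(1 − d/p) = 22·(1 − 159.7222/648) = 16.57733
Q* = √(2DS / H_eff) = √(2·57,500·180 / 16.57733) ≈ 1,117.45

1,117 drums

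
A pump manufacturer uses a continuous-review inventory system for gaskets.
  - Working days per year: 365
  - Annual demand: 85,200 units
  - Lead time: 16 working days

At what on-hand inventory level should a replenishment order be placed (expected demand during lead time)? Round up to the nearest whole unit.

3,735 units

Daily demand d = 85,200 / 365 = 233.425 units/day
Demand during lead time = 233.425 × 16 = 3,734.79
Reorder point = 3,734.79 → round up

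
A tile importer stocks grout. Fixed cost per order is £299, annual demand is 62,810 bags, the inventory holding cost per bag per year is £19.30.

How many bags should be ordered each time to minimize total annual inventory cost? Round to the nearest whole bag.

2DS/H = 2·62,810·299/19.3 = 1,946,133.68
EOQ = √1,946,133.68 ≈ 1,395.04

1,395 bags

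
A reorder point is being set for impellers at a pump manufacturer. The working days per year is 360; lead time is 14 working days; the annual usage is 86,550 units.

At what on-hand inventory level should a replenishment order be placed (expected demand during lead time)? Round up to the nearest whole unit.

Daily demand d = 86,550 / 360 = 240.417 units/day
Demand during lead time = 240.417 × 14 = 3,365.83
Reorder point = 3,365.83 → round up

3,366 units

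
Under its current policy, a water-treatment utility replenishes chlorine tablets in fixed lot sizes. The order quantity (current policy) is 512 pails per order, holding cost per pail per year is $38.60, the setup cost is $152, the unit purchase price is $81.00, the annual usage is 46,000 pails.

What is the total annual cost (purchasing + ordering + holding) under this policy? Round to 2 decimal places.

Orders/yr = 46,000/512 = 89.844; ordering cost = 89.844 × $152 = $13,656.25
Average inventory = 512/2 = 256; holding cost = 256 × $38.6 = $9,881.60
Purchase cost = D·C = 46,000 × 81 = $3,726,000.00
Total = $13,656.25 + $9,881.60 + $3,726,000.00 = $3,749,537.85

$3,749,537.85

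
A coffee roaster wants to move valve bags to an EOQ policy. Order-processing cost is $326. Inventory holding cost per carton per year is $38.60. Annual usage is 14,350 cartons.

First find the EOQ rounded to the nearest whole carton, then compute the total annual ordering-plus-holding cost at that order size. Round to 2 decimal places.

$19,003.93

Q* = √(2·D·S / H) = √(2·14,350·326 / 38.6) = √242,388.6 ≈ 492.33 → Q = 492 cartons
Annual ordering cost = (D/Q)·S = (14,350/492) × 326 = $9,508.33
Annual holding cost  = (Q/2)·H = (492/2) × 38.6 = $9,495.60
Total = $9,508.33 + $9,495.60 = $19,003.93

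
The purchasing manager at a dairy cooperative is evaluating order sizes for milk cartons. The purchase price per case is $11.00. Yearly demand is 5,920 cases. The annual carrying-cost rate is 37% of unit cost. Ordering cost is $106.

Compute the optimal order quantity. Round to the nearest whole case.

Carrying cost H = $11 × 37% = $4.0700/case/yr
Q* = √(2·D·S / H) = √(2·5,920·106 / 4.07) = √308,363.6 ≈ 555.30

555 cases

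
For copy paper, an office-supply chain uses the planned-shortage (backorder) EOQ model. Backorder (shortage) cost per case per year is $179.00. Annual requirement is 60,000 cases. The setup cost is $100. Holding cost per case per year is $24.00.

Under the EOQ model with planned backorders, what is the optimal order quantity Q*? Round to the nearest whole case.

753 cases

Q* = √(2DS/H) · √((H + b)/b)
   = √(2 × 60,000 × 100 / 24) · √((24 + 179) / 179)
   = 707.107 × 1.0649 ≈ 753.02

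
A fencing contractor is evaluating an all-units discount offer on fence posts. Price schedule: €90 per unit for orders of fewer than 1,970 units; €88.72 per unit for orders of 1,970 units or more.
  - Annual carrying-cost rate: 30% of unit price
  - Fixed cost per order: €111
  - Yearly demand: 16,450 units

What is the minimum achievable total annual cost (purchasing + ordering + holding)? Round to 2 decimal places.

€1,486,587.64

H₁ = 30%×€90 = €27.0000;  H₂ = 30%×€88.72 = €26.6160
EOQ₁ = √(2×16,450×111/27.0000) = 367.77  (< 1,970, feasible at tier 1)
EOQ₂ = √(2×16,450×111/26.6160) = 370.41  (< 1,970 → use Q = 1,970 at tier-2 price)
TC(tier 1 (EOQ₁), Q≈367.8) = €1,490,429.82
TC(tier 2, Q≈1,970.0) = €1,486,587.64
Minimum at tier 2: €1,486,587.64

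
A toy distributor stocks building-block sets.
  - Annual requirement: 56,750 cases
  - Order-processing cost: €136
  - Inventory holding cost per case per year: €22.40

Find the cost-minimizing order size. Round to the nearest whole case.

830 cases

2DS/H = 2·56,750·136/22.4 = 689,107.14
EOQ = √689,107.14 ≈ 830.12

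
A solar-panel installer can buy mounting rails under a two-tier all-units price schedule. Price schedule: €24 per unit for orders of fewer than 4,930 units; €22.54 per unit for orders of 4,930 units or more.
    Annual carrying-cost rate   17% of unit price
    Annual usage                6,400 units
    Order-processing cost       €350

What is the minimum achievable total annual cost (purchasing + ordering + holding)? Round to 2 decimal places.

H₁ = 17%×€24 = €4.0800;  H₂ = 17%×€22.54 = €3.8318
EOQ₁ = √(2×6,400×350/4.0800) = 1,047.87  (< 4,930, feasible at tier 1)
EOQ₂ = √(2×6,400×350/3.8318) = 1,081.28  (< 4,930 → use Q = 4,930 at tier-2 price)
TC(tier 1 (EOQ₁), Q≈1,047.9) = €157,875.32
TC(tier 2, Q≈4,930.0) = €154,155.75
Minimum at tier 2: €154,155.75

€154,155.75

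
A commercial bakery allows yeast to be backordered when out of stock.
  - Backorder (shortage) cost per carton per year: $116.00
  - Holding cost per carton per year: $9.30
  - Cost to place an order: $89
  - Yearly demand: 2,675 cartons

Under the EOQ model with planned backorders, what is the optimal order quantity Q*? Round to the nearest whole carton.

Basic EOQ = √(2·2,675·89/9.3) = 226.272
Backorder adjustment √((H+b)/b) = √((9.3+116)/116) = 1.0393
Q* = 226.272 × 1.0393 ≈ 235.17

235 cartons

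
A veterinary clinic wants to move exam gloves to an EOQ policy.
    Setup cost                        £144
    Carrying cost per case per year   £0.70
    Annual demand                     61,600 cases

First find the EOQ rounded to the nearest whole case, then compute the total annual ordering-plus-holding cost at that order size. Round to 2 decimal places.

Q* = √(2·D·S / H) = √(2·61,600·144 / 0.7) = √25,344,000.0 ≈ 5,034.28 → Q = 5,034 cases
Annual ordering cost = (D/Q)·S = (61,600/5,034) × 144 = £1,762.10
Annual holding cost  = (Q/2)·H = (5,034/2) × 0.7 = £1,761.90
Total = £1,762.10 + £1,761.90 = £3,524.00

£3,524.00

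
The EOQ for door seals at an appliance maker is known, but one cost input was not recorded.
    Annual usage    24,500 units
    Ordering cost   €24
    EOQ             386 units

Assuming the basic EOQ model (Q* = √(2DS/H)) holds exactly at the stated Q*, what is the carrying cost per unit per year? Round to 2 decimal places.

EOQ relation: Q² = 2DS/H, so rearrange for the unknown.
H = 2DS / Q² = 2 × 24,500 × 24 / 386² = 7.8928

€7.89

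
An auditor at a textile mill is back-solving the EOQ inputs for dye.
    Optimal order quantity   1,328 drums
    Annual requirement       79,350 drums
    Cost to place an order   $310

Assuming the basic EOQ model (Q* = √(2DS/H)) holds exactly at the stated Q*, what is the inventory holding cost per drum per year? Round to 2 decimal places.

$27.90

From Q* = √(2DS/H) ⇒ Q*² = 2DS/H.
H = 2DS / Q² = 2 × 79,350 × 310 / 1,328² = 27.8960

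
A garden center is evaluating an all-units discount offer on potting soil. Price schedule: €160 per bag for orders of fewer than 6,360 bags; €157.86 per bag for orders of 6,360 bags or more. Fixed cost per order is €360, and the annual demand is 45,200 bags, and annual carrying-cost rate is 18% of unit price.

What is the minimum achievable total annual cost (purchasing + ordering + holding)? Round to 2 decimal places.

€7,228,189.55

H₁ = 18%×€160 = €28.8000;  H₂ = 18%×€157.86 = €28.4148
EOQ₁ = √(2×45,200×360/28.8000) = 1,063.01  (< 6,360, feasible at tier 1)
EOQ₂ = √(2×45,200×360/28.4148) = 1,070.20  (< 6,360 → use Q = 6,360 at tier-2 price)
TC(tier 1 (EOQ₁), Q≈1,063.0) = €7,262,614.82
TC(tier 2, Q≈6,360.0) = €7,228,189.55
Minimum at tier 2: €7,228,189.55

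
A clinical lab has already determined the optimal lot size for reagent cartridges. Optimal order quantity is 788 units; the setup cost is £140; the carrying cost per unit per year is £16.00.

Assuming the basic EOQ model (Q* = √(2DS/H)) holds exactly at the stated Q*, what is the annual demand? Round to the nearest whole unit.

Since Q* = (2DS/H)^½, squaring gives Q*²·H = 2DS.
D = Q²H / (2S) = 788² × 16 / (2 × 140) = 35,482.51

35,483 units per year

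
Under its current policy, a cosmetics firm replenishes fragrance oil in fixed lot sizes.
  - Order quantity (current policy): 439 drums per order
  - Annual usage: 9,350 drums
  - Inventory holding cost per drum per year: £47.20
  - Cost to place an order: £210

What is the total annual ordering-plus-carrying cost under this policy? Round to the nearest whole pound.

£14,833

Orders/yr = 9,350/439 = 21.298; ordering cost = 21.298 × £210 = £4,472.67
Average inventory = 439/2 = 219.5; holding cost = 219.5 × £47.2 = £10,360.40
Total = £4,472.67 + £10,360.40 = £14,833.07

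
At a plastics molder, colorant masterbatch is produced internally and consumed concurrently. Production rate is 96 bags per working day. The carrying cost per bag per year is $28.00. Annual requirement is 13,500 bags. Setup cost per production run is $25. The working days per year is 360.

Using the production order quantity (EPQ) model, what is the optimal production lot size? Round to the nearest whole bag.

Daily demand d = 13,500/360 = 37.500; p = 96; 1 − d/p = 0.60938
EPQ = √(2DS / (H(1 − d/p)))
    = √(2 × 13,500 × 25 / (28 × 0.60938)) ≈ 198.90

199 bags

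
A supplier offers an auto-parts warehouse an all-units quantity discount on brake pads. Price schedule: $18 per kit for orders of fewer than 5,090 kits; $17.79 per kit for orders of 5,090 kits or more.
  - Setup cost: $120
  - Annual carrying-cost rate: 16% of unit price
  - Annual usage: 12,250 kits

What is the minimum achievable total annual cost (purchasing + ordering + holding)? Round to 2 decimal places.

$223,409.85

H₁ = 16%×$18 = $2.8800;  H₂ = 16%×$17.79 = $2.8464
EOQ₁ = √(2×12,250×120/2.8800) = 1,010.36  (< 5,090, feasible at tier 1)
EOQ₂ = √(2×12,250×120/2.8464) = 1,016.31  (< 5,090 → use Q = 5,090 at tier-2 price)
TC(tier 1 (EOQ₁), Q≈1,010.4) = $223,409.85
TC(tier 2, Q≈5,090.0) = $225,460.39
Minimum at tier 1 (EOQ₁): $223,409.85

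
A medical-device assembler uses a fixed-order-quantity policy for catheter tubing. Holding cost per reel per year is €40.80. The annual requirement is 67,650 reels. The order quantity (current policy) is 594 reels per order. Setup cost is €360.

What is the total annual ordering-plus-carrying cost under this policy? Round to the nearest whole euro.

Annual ordering cost = (D/Q)·S = (67,650/594) × 360 = €41,000.00
Annual holding cost  = (Q/2)·H = (594/2) × 40.8 = €12,117.60
Total = €41,000.00 + €12,117.60 = €53,117.60

€53,118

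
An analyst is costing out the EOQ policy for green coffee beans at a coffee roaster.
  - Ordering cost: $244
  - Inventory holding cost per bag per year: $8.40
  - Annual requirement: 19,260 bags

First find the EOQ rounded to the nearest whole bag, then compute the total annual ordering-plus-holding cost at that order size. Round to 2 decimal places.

Q* = √(2·D·S / H) = √(2·19,260·244 / 8.4) = √1,118,914.3 ≈ 1,057.79 → Q = 1,058 bags
Orders/yr = 19,260/1,058 = 18.204; ordering cost = 18.204 × $244 = $4,441.81
Average inventory = 1,058/2 = 529; holding cost = 529 × $8.4 = $4,443.60
Total = $4,441.81 + $4,443.60 = $8,885.41

$8,885.41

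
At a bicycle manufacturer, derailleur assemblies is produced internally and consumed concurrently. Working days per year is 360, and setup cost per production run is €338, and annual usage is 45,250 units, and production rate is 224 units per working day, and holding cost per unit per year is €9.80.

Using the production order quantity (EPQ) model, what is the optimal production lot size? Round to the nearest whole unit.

2,667 units

Daily demand d = 45,250/360 = 125.694; p = 224; 1 − d/p = 0.43886
EPQ = √(2DS / (H(1 − d/p)))
    = √(2 × 45,250 × 338 / (9.8 × 0.43886)) ≈ 2,666.89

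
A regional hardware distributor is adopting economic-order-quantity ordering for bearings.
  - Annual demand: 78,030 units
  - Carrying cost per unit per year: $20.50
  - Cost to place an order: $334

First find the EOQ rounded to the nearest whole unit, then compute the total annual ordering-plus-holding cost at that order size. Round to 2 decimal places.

EOQ = √(2DS/H) = √(2 × 78,030 × 334 / 20.5)
    = √(2,542,636.10) ≈ 1,594.56 → Q = 1,595 units
Annual ordering cost = (D/Q)·S = (78,030/1,595) × 334 = $16,339.82
Annual holding cost  = (Q/2)·H = (1,595/2) × 20.5 = $16,348.75
Total = $16,339.82 + $16,348.75 = $32,688.57

$32,688.57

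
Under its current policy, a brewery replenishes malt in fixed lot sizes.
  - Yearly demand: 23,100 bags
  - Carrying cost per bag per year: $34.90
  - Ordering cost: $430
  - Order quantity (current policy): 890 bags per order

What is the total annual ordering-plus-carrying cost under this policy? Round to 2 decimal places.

Orders/yr = 23,100/890 = 25.955; ordering cost = 25.955 × $430 = $11,160.67
Average inventory = 890/2 = 445; holding cost = 445 × $34.9 = $15,530.50
Total = $11,160.67 + $15,530.50 = $26,691.17

$26,691.17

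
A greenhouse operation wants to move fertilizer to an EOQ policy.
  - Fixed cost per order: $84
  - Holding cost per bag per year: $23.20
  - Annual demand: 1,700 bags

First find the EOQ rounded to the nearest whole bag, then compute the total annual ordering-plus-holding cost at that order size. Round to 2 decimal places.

EOQ = √(2DS/H) = √(2 × 1,700 × 84 / 23.2)
    = √(12,310.34) ≈ 110.95 → Q = 111 bags
Annual ordering cost = (D/Q)·S = (1,700/111) × 84 = $1,286.49
Annual holding cost  = (Q/2)·H = (111/2) × 23.2 = $1,287.60
Total = $1,286.49 + $1,287.60 = $2,574.09

$2,574.09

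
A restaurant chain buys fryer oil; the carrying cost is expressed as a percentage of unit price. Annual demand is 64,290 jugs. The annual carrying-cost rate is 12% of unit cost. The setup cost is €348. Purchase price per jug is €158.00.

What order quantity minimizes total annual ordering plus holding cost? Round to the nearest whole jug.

1,536 jugs

H = i·C = 0.12 × €158 = €18.9600 per jug-year
EOQ = √(2DS/H) = √(2 × 64,290 × 348 / 18.96)
    = √(2,360,012.66) ≈ 1,536.23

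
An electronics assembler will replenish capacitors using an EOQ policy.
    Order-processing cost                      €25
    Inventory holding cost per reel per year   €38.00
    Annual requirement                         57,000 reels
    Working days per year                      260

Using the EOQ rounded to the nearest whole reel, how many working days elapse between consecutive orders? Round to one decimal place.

1.2 days

EOQ = √(2DS/H) = √(2 × 57,000 × 25 / 38)
    = √(75,000.00) ≈ 273.86 → Q = 274 reels
T = Q/D × 260 days = 274/57,000 × 260 = 1.250 days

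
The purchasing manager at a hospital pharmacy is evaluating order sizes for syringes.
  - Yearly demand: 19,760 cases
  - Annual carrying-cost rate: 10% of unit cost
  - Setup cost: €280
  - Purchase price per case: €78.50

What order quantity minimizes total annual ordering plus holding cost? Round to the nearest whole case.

1,187 cases

H = i·C = 0.1 × €78.5 = €7.8500 per case-year
EOQ = √(2DS/H) = √(2 × 19,760 × 280 / 7.85)
    = √(1,409,630.57) ≈ 1,187.28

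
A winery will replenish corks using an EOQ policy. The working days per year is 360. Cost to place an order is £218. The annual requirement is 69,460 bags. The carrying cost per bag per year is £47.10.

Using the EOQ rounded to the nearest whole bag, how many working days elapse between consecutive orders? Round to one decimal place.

4.2 days

Q* = √(2·D·S / H) = √(2·69,460·218 / 47.1) = √642,984.3 ≈ 801.86 → Q = 802 bags
Cycle time = (working days × Q)/D = (360 × 802) / 69,460 = 4.157 days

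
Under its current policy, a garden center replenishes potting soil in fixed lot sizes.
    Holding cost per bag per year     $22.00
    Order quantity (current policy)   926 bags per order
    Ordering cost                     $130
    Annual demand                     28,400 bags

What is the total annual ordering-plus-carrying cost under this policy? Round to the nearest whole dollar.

Ordering: D/Q × S = 28,400/926 × $130 = $3,987.04
Holding:  Q/2 × H = 926/2 × $22 = $10,186.00
Total = $3,987.04 + $10,186.00 = $14,173.04

$14,173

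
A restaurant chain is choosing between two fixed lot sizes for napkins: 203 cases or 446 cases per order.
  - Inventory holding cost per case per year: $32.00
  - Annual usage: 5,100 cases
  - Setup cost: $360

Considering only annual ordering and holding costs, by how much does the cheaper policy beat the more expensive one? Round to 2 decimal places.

$1,039.74

For each Q, cost = (D/Q)·S + (Q/2)·H.
TC(203) = (5,100/203)×360 + (203/2)×32 = $12,292.33
TC(446) = (5,100/446)×360 + (446/2)×32 = $11,252.59
Lots of 446 are cheaper by $1,039.74.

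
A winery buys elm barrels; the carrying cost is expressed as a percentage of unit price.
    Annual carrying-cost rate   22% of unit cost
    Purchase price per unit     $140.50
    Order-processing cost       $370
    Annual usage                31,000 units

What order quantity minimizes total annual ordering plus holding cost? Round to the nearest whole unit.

861 units

Holding cost per unit per year: H = 22% × $140.5 = $30.9100
Q* = √(2·D·S / H) = √(2·31,000·370 / 30.91) = √742,154.6 ≈ 861.48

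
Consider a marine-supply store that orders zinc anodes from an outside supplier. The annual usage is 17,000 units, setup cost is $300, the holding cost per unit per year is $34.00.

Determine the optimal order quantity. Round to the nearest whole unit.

Optimal lot size Q* = (2 × 17,000 × $300 / $34)^½ ≈ 547.72

548 units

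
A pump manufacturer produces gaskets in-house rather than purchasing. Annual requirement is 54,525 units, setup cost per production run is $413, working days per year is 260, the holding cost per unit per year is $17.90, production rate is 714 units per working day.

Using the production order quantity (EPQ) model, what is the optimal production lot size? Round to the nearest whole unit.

1,887 units

Daily demand d = 54,525/260 = 209.712; p = 714; 1 − d/p = 0.70629
EPQ = √(2DS / (H(1 − d/p)))
    = √(2 × 54,525 × 413 / (17.9 × 0.70629)) ≈ 1,887.43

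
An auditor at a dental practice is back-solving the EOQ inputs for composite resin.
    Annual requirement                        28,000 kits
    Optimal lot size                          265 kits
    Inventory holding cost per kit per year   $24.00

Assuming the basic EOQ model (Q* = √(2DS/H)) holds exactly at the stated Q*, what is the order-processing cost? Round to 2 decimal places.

$30.10

From Q* = √(2DS/H) ⇒ Q*² = 2DS/H.
S = Q²H / (2D) = 265² × 24 / (2 × 28,000) = 30.0964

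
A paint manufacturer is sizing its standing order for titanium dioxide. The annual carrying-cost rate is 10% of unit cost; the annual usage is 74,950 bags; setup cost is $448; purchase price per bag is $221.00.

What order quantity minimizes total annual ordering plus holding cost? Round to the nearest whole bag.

1,743 bags

Carrying cost H = $221 × 10% = $22.1000/bag/yr
EOQ = √(2DS/H) = √(2 × 74,950 × 448 / 22.1)
    = √(3,038,696.83) ≈ 1,743.19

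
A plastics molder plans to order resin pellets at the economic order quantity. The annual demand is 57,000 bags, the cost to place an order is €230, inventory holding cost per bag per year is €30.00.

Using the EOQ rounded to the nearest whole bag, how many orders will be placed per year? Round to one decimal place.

Optimal lot size Q* = (2 × 57,000 × €230 / €30)^½ ≈ 934.88 → Q = 935
Orders per year = D/Q = 57,000 / 935 = 60.963

61.0 orders per year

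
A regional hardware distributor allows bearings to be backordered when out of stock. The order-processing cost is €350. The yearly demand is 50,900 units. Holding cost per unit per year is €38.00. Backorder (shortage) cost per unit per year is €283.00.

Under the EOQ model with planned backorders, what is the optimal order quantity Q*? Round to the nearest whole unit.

1,031 units

Q* = √(2DS/H) · √((H + b)/b)
   = √(2 × 50,900 × 350 / 38) · √((38 + 283) / 283)
   = 968.314 × 1.0650 ≈ 1,031.28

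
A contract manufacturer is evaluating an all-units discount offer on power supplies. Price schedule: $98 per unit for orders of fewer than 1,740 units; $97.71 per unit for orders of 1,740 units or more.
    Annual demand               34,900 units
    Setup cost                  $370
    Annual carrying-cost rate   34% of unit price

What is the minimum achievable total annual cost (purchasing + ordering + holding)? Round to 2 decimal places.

H₁ = 34%×$98 = $33.3200;  H₂ = 34%×$97.71 = $33.2214
EOQ₁ = √(2×34,900×370/33.3200) = 880.39  (< 1,740, feasible at tier 1)
EOQ₂ = √(2×34,900×370/33.2214) = 881.70  (< 1,740 → use Q = 1,740 at tier-2 price)
TC(tier 1 (EOQ₁), Q≈880.4) = $3,449,534.66
TC(tier 2, Q≈1,740.0) = $3,446,402.88
Minimum at tier 2: $3,446,402.88

$3,446,402.88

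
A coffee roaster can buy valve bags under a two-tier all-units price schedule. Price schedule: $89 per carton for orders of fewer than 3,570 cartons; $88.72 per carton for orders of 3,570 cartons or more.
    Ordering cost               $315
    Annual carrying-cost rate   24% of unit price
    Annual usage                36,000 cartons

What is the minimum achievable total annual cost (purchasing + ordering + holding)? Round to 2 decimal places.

$3,226,010.11

H₁ = 24%×$89 = $21.3600;  H₂ = 24%×$88.72 = $21.2928
EOQ₁ = √(2×36,000×315/21.3600) = 1,030.44  (< 3,570, feasible at tier 1)
EOQ₂ = √(2×36,000×315/21.2928) = 1,032.06  (< 3,570 → use Q = 3,570 at tier-2 price)
TC(tier 1 (EOQ₁), Q≈1,030.4) = $3,226,010.11
TC(tier 2, Q≈3,570.0) = $3,235,104.12
Minimum at tier 1 (EOQ₁): $3,226,010.11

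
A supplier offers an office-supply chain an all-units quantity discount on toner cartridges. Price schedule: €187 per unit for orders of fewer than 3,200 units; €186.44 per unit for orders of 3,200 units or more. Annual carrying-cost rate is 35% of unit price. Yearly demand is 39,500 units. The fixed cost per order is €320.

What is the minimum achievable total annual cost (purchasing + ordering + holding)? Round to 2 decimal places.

€7,427,176.48

H₁ = 35%×€187 = €65.4500;  H₂ = 35%×€186.44 = €65.2540
EOQ₁ = √(2×39,500×320/65.4500) = 621.49  (< 3,200, feasible at tier 1)
EOQ₂ = √(2×39,500×320/65.2540) = 622.42  (< 3,200 → use Q = 3,200 at tier-2 price)
TC(tier 1 (EOQ₁), Q≈621.5) = €7,427,176.48
TC(tier 2, Q≈3,200.0) = €7,472,736.40
Minimum at tier 1 (EOQ₁): €7,427,176.48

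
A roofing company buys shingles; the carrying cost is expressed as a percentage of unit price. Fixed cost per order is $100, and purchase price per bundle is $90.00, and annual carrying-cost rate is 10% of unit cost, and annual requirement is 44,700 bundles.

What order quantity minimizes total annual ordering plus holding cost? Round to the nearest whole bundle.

997 bundles

H = i·C = 0.1 × $90 = $9.0000 per bundle-year
Optimal lot size Q* = (2 × 44,700 × $100 / $9)^½ ≈ 996.66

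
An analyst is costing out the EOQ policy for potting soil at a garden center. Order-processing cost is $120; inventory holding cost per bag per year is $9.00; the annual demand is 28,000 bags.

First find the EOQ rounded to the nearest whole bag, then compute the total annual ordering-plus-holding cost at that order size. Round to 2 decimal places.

$7,776.89

Optimal lot size Q* = (2 × 28,000 × $120 / $9)^½ ≈ 864.10 → Q = 864 bags
Annual ordering cost = (D/Q)·S = (28,000/864) × 120 = $3,888.89
Annual holding cost  = (Q/2)·H = (864/2) × 9 = $3,888.00
Total = $3,888.89 + $3,888.00 = $7,776.89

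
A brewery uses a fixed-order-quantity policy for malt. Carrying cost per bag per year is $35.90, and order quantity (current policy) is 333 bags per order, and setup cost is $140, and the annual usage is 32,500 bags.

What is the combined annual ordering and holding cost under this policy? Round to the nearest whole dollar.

Ordering: D/Q × S = 32,500/333 × $140 = $13,663.66
Holding:  Q/2 × H = 333/2 × $35.9 = $5,977.35
Total = $13,663.66 + $5,977.35 = $19,641.01

$19,641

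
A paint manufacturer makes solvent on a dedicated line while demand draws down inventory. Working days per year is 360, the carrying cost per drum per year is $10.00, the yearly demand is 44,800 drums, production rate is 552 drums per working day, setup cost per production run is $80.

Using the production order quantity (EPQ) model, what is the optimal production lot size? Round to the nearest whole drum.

d = 44,800/360 = 124.4444 drums/day;  effective holding cost H(1 − d/p) = 10·(1 − 124.4444/552) = 7.74557
Q* = √(2DS / H_eff) = √(2·44,800·80 / 7.74557) ≈ 961.99

962 drums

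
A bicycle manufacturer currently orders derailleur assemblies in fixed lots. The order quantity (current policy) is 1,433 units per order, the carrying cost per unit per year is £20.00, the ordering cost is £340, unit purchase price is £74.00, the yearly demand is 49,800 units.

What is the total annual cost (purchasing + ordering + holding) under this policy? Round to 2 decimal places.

£3,711,345.77

Annual ordering cost = (D/Q)·S = (49,800/1,433) × 340 = £11,815.77
Annual holding cost  = (Q/2)·H = (1,433/2) × 20 = £14,330.00
Purchase cost = D·C = 49,800 × 74 = £3,685,200.00
Total = £11,815.77 + £14,330.00 + £3,685,200.00 = £3,711,345.77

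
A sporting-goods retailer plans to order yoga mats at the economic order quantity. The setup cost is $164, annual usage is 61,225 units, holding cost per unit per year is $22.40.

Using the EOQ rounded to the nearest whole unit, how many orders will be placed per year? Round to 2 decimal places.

64.65 orders per year

Optimal lot size Q* = (2 × 61,225 × $164 / $22.4)^½ ≈ 946.84 → Q = 947
Orders per year = D/Q = 61,225 / 947 = 64.652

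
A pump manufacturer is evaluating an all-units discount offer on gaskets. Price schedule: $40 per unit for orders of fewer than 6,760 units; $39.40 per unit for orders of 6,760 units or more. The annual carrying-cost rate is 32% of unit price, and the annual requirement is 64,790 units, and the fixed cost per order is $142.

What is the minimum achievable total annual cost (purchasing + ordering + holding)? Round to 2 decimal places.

H₁ = 32%×$40 = $12.8000;  H₂ = 32%×$39.40 = $12.6080
EOQ₁ = √(2×64,790×142/12.8000) = 1,198.97  (< 6,760, feasible at tier 1)
EOQ₂ = √(2×64,790×142/12.6080) = 1,208.06  (< 6,760 → use Q = 6,760 at tier-2 price)
TC(tier 1 (EOQ₁), Q≈1,199.0) = $2,606,946.81
TC(tier 2, Q≈6,760.0) = $2,596,702.01
Minimum at tier 2: $2,596,702.01

$2,596,702.01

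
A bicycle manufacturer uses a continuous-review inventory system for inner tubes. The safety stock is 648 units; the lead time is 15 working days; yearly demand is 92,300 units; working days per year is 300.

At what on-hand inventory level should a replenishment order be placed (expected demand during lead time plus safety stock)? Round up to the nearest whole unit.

Daily demand d = 92,300 / 300 = 307.667 units/day
Demand during lead time = 307.667 × 15 = 4,615.00
Reorder point = 4,615.00 + 648 = 5,263.00 → round up

5,263 units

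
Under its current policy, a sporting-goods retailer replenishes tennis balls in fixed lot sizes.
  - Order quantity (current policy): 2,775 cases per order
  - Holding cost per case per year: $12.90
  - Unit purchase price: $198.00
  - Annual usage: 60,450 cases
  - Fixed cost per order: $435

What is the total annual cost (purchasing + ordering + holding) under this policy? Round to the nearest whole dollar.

$11,996,475

Ordering: D/Q × S = 60,450/2,775 × $435 = $9,475.95
Holding:  Q/2 × H = 2,775/2 × $12.9 = $17,898.75
Purchase cost = D·C = 60,450 × 198 = $11,969,100.00
Total = $9,475.95 + $17,898.75 + $11,969,100.00 = $11,996,474.70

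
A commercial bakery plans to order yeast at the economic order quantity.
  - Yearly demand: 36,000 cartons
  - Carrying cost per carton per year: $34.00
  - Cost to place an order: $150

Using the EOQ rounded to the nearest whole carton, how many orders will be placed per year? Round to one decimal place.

EOQ = √(2DS/H) = √(2 × 36,000 × 150 / 34)
    = √(317,647.06) ≈ 563.60 → Q = 564
N = D/Q = 36,000/564 ≈ 63.830 orders/yr

63.8 orders per year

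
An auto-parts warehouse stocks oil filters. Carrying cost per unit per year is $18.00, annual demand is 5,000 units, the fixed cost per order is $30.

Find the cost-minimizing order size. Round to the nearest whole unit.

Q* = √(2·D·S / H) = √(2·5,000·30 / 18) = √16,666.7 ≈ 129.10

129 units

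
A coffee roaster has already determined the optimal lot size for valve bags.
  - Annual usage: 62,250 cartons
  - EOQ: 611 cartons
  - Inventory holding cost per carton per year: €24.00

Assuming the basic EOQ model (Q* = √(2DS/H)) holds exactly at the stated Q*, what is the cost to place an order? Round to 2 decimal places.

€71.97

From Q* = √(2DS/H) ⇒ Q*² = 2DS/H.
S = Q²H / (2D) = 611² × 24 / (2 × 62,250) = 71.9655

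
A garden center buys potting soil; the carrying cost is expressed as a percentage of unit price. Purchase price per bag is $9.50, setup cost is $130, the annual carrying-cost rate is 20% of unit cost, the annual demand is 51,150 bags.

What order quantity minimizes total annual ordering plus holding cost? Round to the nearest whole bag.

Holding cost per bag per year: H = 20% × $9.5 = $1.9000
2DS/H = 2·51,150·130/1.9 = 6,999,473.68
EOQ = √6,999,473.68 ≈ 2,645.65

2,646 bags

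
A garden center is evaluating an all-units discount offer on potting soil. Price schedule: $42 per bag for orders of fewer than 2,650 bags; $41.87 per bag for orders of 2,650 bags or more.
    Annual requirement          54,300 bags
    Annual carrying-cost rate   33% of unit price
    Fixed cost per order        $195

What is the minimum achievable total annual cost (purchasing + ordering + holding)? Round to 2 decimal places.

$2,295,844.32

H₁ = 33%×$42 = $13.8600;  H₂ = 33%×$41.87 = $13.8171
EOQ₁ = √(2×54,300×195/13.8600) = 1,236.09  (< 2,650, feasible at tier 1)
EOQ₂ = √(2×54,300×195/13.8171) = 1,238.01  (< 2,650 → use Q = 2,650 at tier-2 price)
TC(tier 1 (EOQ₁), Q≈1,236.1) = $2,297,732.23
TC(tier 2, Q≈2,650.0) = $2,295,844.32
Minimum at tier 2: $2,295,844.32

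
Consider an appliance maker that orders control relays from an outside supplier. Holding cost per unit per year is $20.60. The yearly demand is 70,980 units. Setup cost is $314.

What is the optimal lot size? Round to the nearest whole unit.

2DS/H = 2·70,980·314/20.6 = 2,163,856.31
EOQ = √2,163,856.31 ≈ 1,471.01

1,471 units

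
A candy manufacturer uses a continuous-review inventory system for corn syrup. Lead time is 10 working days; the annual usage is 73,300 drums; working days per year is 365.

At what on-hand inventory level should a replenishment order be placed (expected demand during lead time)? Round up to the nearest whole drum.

2,009 drums

Daily demand d = 73,300 / 365 = 200.822 drums/day
Demand during lead time = 200.822 × 10 = 2,008.22
Reorder point = 2,008.22 → round up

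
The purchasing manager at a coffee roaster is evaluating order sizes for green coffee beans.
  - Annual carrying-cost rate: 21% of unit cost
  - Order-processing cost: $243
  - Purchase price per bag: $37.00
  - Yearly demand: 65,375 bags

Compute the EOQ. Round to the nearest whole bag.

2,022 bags

H = i·C = 0.21 × $37 = $7.7700 per bag-year
Q* = √(2·D·S / H) = √(2·65,375·243 / 7.77) = √4,089,092.7 ≈ 2,022.15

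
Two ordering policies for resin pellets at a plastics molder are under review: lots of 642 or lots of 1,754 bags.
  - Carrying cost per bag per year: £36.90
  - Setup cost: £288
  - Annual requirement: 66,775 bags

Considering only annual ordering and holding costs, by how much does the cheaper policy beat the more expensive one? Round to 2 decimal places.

£1,525.46

Annual cost at Q: ordering D·S/Q plus holding Q·H/2.
TC(642) = (66,775/642)×288 + (642/2)×36.9 = £41,800.04
TC(1,754) = (66,775/1,754)×288 + (1,754/2)×36.9 = £43,325.50
|ΔTC| = |£41,800.04 − £43,325.50| = £1,525.46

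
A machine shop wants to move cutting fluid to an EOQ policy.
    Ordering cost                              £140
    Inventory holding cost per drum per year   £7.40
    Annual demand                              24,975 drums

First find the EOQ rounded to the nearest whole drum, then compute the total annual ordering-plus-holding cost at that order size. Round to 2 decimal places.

Optimal lot size Q* = (2 × 24,975 × £140 / £7.4)^½ ≈ 972.11 → Q = 972 drums
Annual ordering cost = (D/Q)·S = (24,975/972) × 140 = £3,597.22
Annual holding cost  = (Q/2)·H = (972/2) × 7.4 = £3,596.40
Total = £3,597.22 + £3,596.40 = £7,193.62

£7,193.62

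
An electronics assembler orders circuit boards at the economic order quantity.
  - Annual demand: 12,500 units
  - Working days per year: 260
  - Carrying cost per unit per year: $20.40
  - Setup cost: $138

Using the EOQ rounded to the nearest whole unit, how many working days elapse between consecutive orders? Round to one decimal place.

EOQ = √(2DS/H) = √(2 × 12,500 × 138 / 20.4)
    = √(169,117.65) ≈ 411.24 → Q = 411 units
Days between orders = 260 / (D/Q) = 260 / 30.414 ≈ 8.549

8.5 days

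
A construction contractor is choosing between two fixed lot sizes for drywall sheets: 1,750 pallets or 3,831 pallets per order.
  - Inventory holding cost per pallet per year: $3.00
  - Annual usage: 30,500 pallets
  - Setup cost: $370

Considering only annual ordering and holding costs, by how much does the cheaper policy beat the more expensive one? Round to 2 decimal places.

Annual cost at Q: ordering D·S/Q plus holding Q·H/2.
TC(1,750) = (30,500/1,750)×370 + (1,750/2)×3 = $9,073.57
TC(3,831) = (30,500/3,831)×370 + (3,831/2)×3 = $8,692.21
Cheaper: Q = 3,831.  Difference = $381.37

$381.37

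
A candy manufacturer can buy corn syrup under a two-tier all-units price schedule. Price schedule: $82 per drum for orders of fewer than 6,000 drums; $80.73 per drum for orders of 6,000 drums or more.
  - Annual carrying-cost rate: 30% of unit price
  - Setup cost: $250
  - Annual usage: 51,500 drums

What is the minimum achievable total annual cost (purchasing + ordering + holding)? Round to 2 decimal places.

H₁ = 30%×$82 = $24.6000;  H₂ = 30%×$80.73 = $24.2190
EOQ₁ = √(2×51,500×250/24.6000) = 1,023.11  (< 6,000, feasible at tier 1)
EOQ₂ = √(2×51,500×250/24.2190) = 1,031.12  (< 6,000 → use Q = 6,000 at tier-2 price)
TC(tier 1 (EOQ₁), Q≈1,023.1) = $4,248,168.43
TC(tier 2, Q≈6,000.0) = $4,232,397.83
Minimum at tier 2: $4,232,397.83

$4,232,397.83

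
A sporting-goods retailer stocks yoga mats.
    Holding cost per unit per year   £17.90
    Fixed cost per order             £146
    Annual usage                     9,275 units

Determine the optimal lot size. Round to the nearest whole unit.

389 units

EOQ = √(2DS/H) = √(2 × 9,275 × 146 / 17.9)
    = √(151,301.68) ≈ 388.98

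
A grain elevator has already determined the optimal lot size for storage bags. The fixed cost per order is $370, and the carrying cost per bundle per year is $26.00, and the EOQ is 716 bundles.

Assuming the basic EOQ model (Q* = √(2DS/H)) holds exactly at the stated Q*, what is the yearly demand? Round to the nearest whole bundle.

18,012 bundles per year

EOQ relation: Q² = 2DS/H, so rearrange for the unknown.
D = Q²H / (2S) = 716² × 26 / (2 × 370) = 18,012.24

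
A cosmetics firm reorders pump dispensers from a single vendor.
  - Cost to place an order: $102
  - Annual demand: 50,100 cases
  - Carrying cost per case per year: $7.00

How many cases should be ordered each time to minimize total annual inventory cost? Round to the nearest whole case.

1,208 cases

2DS/H = 2·50,100·102/7 = 1,460,057.14
EOQ = √1,460,057.14 ≈ 1,208.33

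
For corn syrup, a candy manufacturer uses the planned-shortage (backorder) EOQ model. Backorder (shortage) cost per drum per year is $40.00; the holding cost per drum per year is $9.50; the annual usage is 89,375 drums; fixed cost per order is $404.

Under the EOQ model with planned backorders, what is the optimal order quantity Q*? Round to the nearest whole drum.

Q* = √(2DS/H) · √((H + b)/b)
   = √(2 × 89,375 × 404 / 9.5) · √((9.5 + 40) / 40)
   = 2,757.096 × 1.1124 ≈ 3,067.08

3,067 drums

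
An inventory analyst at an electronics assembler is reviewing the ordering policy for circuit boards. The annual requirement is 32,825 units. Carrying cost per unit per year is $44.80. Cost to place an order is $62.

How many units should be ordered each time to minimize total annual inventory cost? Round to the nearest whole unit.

EOQ = √(2DS/H) = √(2 × 32,825 × 62 / 44.8)
    = √(90,854.91) ≈ 301.42

301 units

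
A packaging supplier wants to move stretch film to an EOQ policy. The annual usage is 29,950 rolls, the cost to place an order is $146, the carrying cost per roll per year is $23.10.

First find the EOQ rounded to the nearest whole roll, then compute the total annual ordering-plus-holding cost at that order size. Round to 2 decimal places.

2DS/H = 2·29,950·146/23.1 = 378,588.74
EOQ = √378,588.74 ≈ 615.30 → Q = 615 rolls
Annual ordering cost = (D/Q)·S = (29,950/615) × 146 = $7,110.08
Annual holding cost  = (Q/2)·H = (615/2) × 23.1 = $7,103.25
Total = $7,110.08 + $7,103.25 = $14,213.33

$14,213.33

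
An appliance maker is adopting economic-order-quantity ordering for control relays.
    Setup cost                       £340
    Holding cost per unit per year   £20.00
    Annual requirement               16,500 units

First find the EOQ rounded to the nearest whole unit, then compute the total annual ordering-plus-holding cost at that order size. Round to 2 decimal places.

Q* = √(2·D·S / H) = √(2·16,500·340 / 20) = √561,000.0 ≈ 749.00 → Q = 749 units
Annual ordering cost = (D/Q)·S = (16,500/749) × 340 = £7,489.99
Annual holding cost  = (Q/2)·H = (749/2) × 20 = £7,490.00
Total = £7,489.99 + £7,490.00 = £14,979.99

£14,979.99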